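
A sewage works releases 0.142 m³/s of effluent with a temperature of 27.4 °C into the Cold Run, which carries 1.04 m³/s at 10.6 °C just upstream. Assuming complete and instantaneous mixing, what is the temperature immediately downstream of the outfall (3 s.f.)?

12.6 °C

Flow-weighted mixing: C = (Q_r C_r + Q_w C_w)/(Q_r + Q_w)
= (1.04×10.6 + 0.142×27.4)/(1.04 + 0.142) = 14.91/1.182 = 12.62 °C.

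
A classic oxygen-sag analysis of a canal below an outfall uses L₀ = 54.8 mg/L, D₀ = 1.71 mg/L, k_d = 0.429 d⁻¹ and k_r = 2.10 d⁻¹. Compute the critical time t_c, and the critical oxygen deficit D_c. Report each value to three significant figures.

t_c ≈ 0.873 d; D_c ≈ 7.70 mg/L

At the critical point dD/dt = 0, so k_d L₀ e^(−k_d t) = k_r D. Substituting D(t) from the Streeter–Phelps equation and solving for t gives
t_c = ln[(k_r/k_d)(1 − D₀(k_r−k_d)/(k_d L₀))] / (k_r−k_d).
Here k_r−k_d = 1.671 d⁻¹ and 1 − D₀(k_r−k_d)/(k_d L₀) = 1 − 1.71×1.671/(0.429×54.8) = 0.8785, so
t_c = ln(4.895 × 0.8785) / 1.671 = 1.459 / 1.671 = 0.8729 d.
D_c = (k_d/k_r) L₀ e^(−k_d t_c) = (0.429/2.10) × 54.8 × e^(−0.429×0.8729) = 0.2043 × 54.8 × 0.6876 = 7.698 mg/L.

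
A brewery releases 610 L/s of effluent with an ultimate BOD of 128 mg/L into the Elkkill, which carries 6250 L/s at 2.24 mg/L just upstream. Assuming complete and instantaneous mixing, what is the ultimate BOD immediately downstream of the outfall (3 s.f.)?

Flow-weighted mixing: C = (Q_r C_r + Q_w C_w)/(Q_r + Q_w)
= (6250×2.24 + 610×128)/(6250 + 610) = 92080/6860 = 13.42 mg/L.

13.4 mg/L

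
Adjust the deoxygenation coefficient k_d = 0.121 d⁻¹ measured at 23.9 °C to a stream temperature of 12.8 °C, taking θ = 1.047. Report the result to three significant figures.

k_d(T₂) = k_d(T₁) · θ^(T₂−T₁) = 0.121 × 1.047^(12.8−23.9)
= 0.121 × 1.047^-11.1 = 0.121 × 0.6006 = 0.07267 d⁻¹.

k_d ≈ 0.0727 d⁻¹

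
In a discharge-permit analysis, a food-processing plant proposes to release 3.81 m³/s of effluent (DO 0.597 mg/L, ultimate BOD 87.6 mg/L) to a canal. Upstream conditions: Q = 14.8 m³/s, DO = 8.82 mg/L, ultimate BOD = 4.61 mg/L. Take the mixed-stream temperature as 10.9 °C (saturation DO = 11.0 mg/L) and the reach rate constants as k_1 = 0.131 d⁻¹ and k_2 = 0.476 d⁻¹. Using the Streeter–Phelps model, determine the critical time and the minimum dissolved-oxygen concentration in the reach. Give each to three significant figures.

t_c ≈ 1.89 d; minimum DO ≈ 6.36 mg/L

Mixed DO = (14.8×8.82 + 3.81×0.597)/(14.8+3.81) = 132.8/18.61 = 7.137 mg/L.
Mixed L₀ = (14.8×4.61 + 3.81×87.6)/(18.61) = 402.0/18.61 = 21.60 mg/L.
Initial deficit D₀ = C_s − DO₀ = 11.0 − 7.137 = 3.863 mg/L.
t_c = (1/0.3450) ln[(0.476/0.131)(1 − 3.863×0.3450/(0.131×21.60))] = 2.899 × ln(1.922) = 1.894 d.
D_c = (0.131/0.476) × 21.60 × e^(−0.131×1.894) = 0.2752 × 21.60 × 0.7803 = 4.639 mg/L.
Minimum DO = 11.0 − 4.639 = 6.361 mg/L.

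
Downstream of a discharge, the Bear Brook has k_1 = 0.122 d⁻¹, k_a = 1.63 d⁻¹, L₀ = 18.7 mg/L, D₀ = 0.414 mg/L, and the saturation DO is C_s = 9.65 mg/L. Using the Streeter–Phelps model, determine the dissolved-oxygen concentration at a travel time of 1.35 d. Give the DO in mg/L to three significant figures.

k_1 L₀/(k_a−k_1) = 0.122×18.7/(1.63−0.122) = 2.281/1.508 = 1.513 mg/L.
e^(−k_1 t) = e^(−0.122×1.350) = 0.8481; e^(−k_a t) = e^(−1.63×1.350) = 0.1107.
D = 1.513 × (0.8481 − 0.1107) + 0.414 × 0.1107 = 1.116 + 0.04585 = 1.161 mg/L.
DO = C_s − D = 9.65 − 1.161 = 8.489 mg/L.

DO ≈ 8.49 mg/L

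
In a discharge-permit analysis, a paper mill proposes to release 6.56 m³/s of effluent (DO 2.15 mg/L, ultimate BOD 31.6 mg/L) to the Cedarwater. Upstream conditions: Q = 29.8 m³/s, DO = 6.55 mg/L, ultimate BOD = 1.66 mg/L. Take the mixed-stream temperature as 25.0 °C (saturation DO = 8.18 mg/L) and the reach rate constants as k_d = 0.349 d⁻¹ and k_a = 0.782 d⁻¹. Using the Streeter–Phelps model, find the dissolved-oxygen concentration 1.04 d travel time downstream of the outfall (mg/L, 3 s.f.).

Mixed DO = (29.8×6.55 + 6.56×2.15)/(29.8+6.56) = 209.3/36.36 = 5.756 mg/L.
Mixed L₀ = (29.8×1.66 + 6.56×31.6)/(36.36) = 256.8/36.36 = 7.062 mg/L.
Initial deficit D₀ = C_s − DO₀ = 8.18 − 5.756 = 2.424 mg/L.
D(1.04) = [0.349×7.062/(0.782−0.349)](e^(−0.349×1.04) − e^(−0.782×1.04)) + 2.424 e^(−0.782×1.04)
= 5.692 × (0.6956 − 0.4434) + 2.424 × 0.4434 = 2.510 mg/L.
DO = 8.18 − 2.510 = 5.670 mg/L.

DO ≈ 5.67 mg/L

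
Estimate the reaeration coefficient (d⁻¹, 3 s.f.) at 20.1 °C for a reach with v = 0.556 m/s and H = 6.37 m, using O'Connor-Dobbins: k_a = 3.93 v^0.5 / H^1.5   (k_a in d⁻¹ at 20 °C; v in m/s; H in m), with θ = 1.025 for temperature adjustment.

k_a ≈ 0.183 d⁻¹

k_a(20) = 3.93 × 0.556^0.5 / 6.37^1.5 = 3.93 × 0.7457 / 16.08 = 0.1823 d⁻¹.
k_a(20.1) = 0.1823 × 1.025^(20.1−20) = 0.1823 × 1.002 = 0.1827 d⁻¹.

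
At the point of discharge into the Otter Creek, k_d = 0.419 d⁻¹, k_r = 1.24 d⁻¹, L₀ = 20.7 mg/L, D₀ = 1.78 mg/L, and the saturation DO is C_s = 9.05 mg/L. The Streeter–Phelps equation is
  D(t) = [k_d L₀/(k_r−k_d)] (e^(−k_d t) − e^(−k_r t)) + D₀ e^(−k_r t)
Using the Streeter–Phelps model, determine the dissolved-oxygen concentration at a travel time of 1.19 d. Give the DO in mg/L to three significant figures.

k_d L₀/(k_r−k_d) = 0.419×20.7/(1.24−0.419) = 8.673/0.8210 = 10.56 mg/L.
e^(−k_d t) = e^(−0.419×1.190) = 0.6074; e^(−k_r t) = e^(−1.24×1.190) = 0.2286.
D = 10.56 × (0.6074 − 0.2286) + 1.78 × 0.2286 = 4.001 + 0.4070 = 4.408 mg/L.
DO = C_s − D = 9.05 − 4.408 = 4.642 mg/L.

DO ≈ 4.64 mg/L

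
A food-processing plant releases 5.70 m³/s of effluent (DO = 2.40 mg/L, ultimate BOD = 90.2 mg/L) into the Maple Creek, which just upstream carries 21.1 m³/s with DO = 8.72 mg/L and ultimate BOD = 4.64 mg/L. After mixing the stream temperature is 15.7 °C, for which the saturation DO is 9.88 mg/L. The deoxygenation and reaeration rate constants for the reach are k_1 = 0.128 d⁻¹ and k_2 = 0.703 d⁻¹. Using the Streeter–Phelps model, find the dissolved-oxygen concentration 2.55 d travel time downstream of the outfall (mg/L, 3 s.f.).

DO ≈ 6.64 mg/L

Mixed DO = (21.1×8.72 + 5.70×2.40)/(21.1+5.70) = 197.7/26.80 = 7.376 mg/L.
Mixed L₀ = (21.1×4.64 + 5.70×90.2)/(26.80) = 612.0/26.80 = 22.84 mg/L.
Initial deficit D₀ = C_s − DO₀ = 9.88 − 7.376 = 2.504 mg/L.
D(2.55) = [0.128×22.84/(0.703−0.128)](e^(−0.128×2.55) − e^(−0.703×2.55)) + 2.504 e^(−0.703×2.55)
= 5.084 × (0.7215 − 0.1665) + 2.504 × 0.1665 = 3.239 mg/L.
DO = 9.88 − 3.239 = 6.641 mg/L.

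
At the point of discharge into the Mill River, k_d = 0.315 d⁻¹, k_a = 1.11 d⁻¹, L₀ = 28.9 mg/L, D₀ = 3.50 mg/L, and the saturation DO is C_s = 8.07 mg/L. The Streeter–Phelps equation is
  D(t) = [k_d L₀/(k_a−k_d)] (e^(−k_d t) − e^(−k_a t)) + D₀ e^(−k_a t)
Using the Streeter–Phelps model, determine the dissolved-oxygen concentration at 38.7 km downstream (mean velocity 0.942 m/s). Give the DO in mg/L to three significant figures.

Travel time t = x/v = 38.7 km / (0.942 m/s) = 38700 m / 0.942 m/s = 41080 s = 0.4755 d.
k_d L₀/(k_a−k_d) = 0.315×28.9/(1.11−0.315) = 9.104/0.7950 = 11.45 mg/L.
e^(−k_d t) = e^(−0.315×0.4755) = 0.8609; e^(−k_a t) = e^(−1.11×0.4755) = 0.5899.
D = 11.45 × (0.8609 − 0.5899) + 3.50 × 0.5899 = 3.103 + 2.065 = 5.168 mg/L.
DO = C_s − D = 8.07 − 5.168 = 2.902 mg/L.

DO ≈ 2.90 mg/L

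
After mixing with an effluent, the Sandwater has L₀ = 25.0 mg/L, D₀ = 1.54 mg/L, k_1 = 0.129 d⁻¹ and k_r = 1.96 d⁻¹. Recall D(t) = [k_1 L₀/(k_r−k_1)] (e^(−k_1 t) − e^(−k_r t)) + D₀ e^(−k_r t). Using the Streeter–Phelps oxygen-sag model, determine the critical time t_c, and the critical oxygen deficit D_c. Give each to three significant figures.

t_c ≈ 0.353 d; D_c ≈ 1.57 mg/L

At the critical point dD/dt = 0, so k_1 L₀ e^(−k_1 t) = k_r D. Substituting D(t) from the Streeter–Phelps equation and solving for t gives
t_c = ln[(k_r/k_1)(1 − D₀(k_r−k_1)/(k_1 L₀))] / (k_r−k_1).
Here k_r−k_1 = 1.831 d⁻¹ and 1 − D₀(k_r−k_1)/(k_1 L₀) = 1 − 1.54×1.831/(0.129×25.0) = 0.1257, so
t_c = ln(15.19 × 0.1257) / 1.831 = 0.6467 / 1.831 = 0.3532 d.
L(t_c) = L₀ e^(−k_1 t_c) = 25.0 × 0.9555 = 23.89 mg/L, and at the critical point k_r D_c = k_1 L, so D_c = (0.129/1.96) × 23.89 = 1.572 mg/L.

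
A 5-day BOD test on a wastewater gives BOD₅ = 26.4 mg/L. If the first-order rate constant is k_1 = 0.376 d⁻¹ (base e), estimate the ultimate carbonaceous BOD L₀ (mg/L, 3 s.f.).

BOD₅ = L₀(1 − e^(−5k_1)) ⇒ L₀ = BOD₅ / (1 − e^(−5×0.376))
= 26.4 / (1 − 0.1526) = 26.4 / 0.8474 = 31.15 mg/L.

L₀ ≈ 31.2 mg/L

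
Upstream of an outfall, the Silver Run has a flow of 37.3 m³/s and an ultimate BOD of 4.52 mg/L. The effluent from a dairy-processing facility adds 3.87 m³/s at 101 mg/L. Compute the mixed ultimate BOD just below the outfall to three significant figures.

13.6 mg/L

Flow-weighted mixing: C = (Q_r C_r + Q_w C_w)/(Q_r + Q_w)
= (37.3×4.52 + 3.87×101)/(37.3 + 3.87) = 559.5/41.17 = 13.59 mg/L.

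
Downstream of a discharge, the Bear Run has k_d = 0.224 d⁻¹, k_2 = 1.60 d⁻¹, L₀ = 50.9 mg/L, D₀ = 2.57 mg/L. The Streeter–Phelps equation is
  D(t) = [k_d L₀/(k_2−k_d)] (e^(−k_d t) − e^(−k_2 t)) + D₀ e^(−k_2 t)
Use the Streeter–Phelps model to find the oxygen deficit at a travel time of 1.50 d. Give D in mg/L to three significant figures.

k_d L₀/(k_2−k_d) = 0.224×50.9/(1.60−0.224) = 11.40/1.376 = 8.286 mg/L.
e^(−k_d t) = e^(−0.224×1.500) = 0.7146; e^(−k_2 t) = e^(−1.60×1.500) = 0.09072.
D = 8.286 × (0.7146 − 0.09072) + 2.57 × 0.09072 = 5.170 + 0.2331 = 5.403 mg/L.

D ≈ 5.40 mg/L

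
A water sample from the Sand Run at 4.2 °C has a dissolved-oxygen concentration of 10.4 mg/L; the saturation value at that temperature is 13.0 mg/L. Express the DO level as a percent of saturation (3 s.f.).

80.0 % saturation

% saturation = C/C_s × 100 = 10.4/13.0 × 100 = 80.0 %.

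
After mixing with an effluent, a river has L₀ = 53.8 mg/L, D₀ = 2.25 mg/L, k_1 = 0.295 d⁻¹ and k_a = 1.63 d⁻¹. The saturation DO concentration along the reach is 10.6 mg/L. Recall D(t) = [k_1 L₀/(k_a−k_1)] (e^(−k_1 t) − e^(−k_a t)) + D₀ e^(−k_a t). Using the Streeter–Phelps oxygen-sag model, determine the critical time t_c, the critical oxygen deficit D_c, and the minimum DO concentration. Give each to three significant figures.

With k_a/k_1 = 5.525 and 1 − D₀(k_a−k_1)/(k_1 L₀) = 0.8107,
t_c = ln(5.525 × 0.8107) / (1.63 − 0.295) = ln(4.480) / 1.335 = 1.500/1.335 = 1.123 d.
L(t_c) = L₀ e^(−k_1 t_c) = 53.8 × 0.7179 = 38.63 mg/L, and at the critical point k_a D_c = k_1 L, so D_c = (0.295/1.63) × 38.63 = 6.990 mg/L.
Minimum DO = C_s − D_c = 10.6 − 6.990 = 3.610 mg/L.

t_c ≈ 1.12 d; D_c ≈ 6.99 mg/L; min DO ≈ 3.61 mg/L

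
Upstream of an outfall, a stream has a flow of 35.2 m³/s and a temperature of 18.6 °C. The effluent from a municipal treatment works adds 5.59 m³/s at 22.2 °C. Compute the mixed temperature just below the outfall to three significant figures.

19.1 °C

Flow-weighted mixing: C = (Q_r C_r + Q_w C_w)/(Q_r + Q_w)
= (35.2×18.6 + 5.59×22.2)/(35.2 + 5.59) = 778.8/40.79 = 19.09 °C.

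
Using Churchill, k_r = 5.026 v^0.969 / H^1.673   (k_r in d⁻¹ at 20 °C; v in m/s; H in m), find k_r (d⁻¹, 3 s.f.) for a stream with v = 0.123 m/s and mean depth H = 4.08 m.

k_r = 5.026 × 0.123^0.969 / 4.08^1.673 = 5.026 × 0.1313 / 10.51 = 0.06276 d⁻¹.

k_r ≈ 0.0628 d⁻¹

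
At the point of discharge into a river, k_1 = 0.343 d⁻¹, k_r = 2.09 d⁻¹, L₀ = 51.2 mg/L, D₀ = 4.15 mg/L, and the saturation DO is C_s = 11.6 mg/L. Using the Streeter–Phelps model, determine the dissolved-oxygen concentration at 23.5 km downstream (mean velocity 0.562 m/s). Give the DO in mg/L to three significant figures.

DO ≈ 5.23 mg/L

Travel time t = x/v = 23.5 km / (0.562 m/s) = 23500 m / 0.562 m/s = 41810 s = 0.4840 d.
k_1 L₀/(k_r−k_1) = 0.343×51.2/(2.09−0.343) = 17.56/1.747 = 10.05 mg/L.
e^(−k_1 t) = e^(−0.343×0.4840) = 0.8470; e^(−k_r t) = e^(−2.09×0.4840) = 0.3637.
D = 10.05 × (0.8470 − 0.3637) + 4.15 × 0.3637 = 4.859 + 1.509 = 6.368 mg/L.
DO = C_s − D = 11.6 − 6.368 = 5.232 mg/L.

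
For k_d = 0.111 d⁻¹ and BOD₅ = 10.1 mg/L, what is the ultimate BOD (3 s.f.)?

L₀ ≈ 23.7 mg/L

BOD₅ = L₀(1 − e^(−5k_d)) ⇒ L₀ = BOD₅ / (1 − e^(−5×0.111))
= 10.1 / (1 − 0.5741) = 10.1 / 0.4259 = 23.71 mg/L.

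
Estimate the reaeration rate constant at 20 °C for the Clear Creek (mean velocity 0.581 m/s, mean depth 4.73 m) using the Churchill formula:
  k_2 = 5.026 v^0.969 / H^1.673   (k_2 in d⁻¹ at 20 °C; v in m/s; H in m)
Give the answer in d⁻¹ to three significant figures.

k_2 = 5.026 × 0.581^0.969 / 4.73^1.673 = 5.026 × 0.5909 / 13.46 = 0.2206 d⁻¹.

k_2 ≈ 0.221 d⁻¹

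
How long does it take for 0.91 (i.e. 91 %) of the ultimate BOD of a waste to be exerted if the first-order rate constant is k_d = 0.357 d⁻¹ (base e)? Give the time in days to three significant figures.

t ≈ 6.74 d

y/L₀ = 1 − e^(−k_d t) = 0.91 ⇒ e^(−k_d t) = 0.0900
t = −ln(0.0900) / 0.357 = 2.408 / 0.357 = 6.745 d.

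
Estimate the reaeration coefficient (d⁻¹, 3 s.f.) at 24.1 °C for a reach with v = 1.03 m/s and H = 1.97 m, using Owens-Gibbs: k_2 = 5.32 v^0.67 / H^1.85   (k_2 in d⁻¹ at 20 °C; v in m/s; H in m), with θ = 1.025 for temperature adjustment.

k_2 ≈ 1.71 d⁻¹

k_2(20) = 5.32 × 1.03^0.67 / 1.97^1.85 = 5.32 × 1.020 / 3.506 = 1.548 d⁻¹.
k_2(24.1) = 1.548 × 1.025^(24.1−20) = 1.548 × 1.107 = 1.713 d⁻¹.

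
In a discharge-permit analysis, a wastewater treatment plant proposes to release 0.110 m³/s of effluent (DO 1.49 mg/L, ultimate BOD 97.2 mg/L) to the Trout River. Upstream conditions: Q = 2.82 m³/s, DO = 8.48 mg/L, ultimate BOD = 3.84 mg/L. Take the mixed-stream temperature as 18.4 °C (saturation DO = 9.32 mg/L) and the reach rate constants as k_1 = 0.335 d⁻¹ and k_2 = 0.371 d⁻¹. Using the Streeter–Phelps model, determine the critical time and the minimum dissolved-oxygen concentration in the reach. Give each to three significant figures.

t_c ≈ 2.38 d; minimum DO ≈ 6.34 mg/L

Mixed DO = (2.82×8.48 + 0.110×1.49)/(2.82+0.110) = 24.08/2.930 = 8.218 mg/L.
Mixed L₀ = (2.82×3.84 + 0.110×97.2)/(2.930) = 21.52/2.930 = 7.345 mg/L.
Initial deficit D₀ = C_s − DO₀ = 9.32 − 8.218 = 1.102 mg/L.
t_c = (1/0.03600) ln[(0.371/0.335)(1 − 1.102×0.03600/(0.335×7.345))] = 27.78 × ln(1.090) = 2.384 d.
D_c = (0.335/0.371) × 7.345 × e^(−0.335×2.384) = 0.9030 × 7.345 × 0.4500 = 2.984 mg/L.
Minimum DO = 9.32 − 2.984 = 6.336 mg/L.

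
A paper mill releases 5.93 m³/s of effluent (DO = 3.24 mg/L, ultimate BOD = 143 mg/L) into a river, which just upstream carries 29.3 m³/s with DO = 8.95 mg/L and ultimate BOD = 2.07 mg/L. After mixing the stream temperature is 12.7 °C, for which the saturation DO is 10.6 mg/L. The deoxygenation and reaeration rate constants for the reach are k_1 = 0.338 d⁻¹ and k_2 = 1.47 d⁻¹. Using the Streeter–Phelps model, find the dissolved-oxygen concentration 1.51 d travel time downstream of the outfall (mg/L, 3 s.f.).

Mixed DO = (29.3×8.95 + 5.93×3.24)/(29.3+5.93) = 281.4/35.23 = 7.989 mg/L.
Mixed L₀ = (29.3×2.07 + 5.93×143)/(35.23) = 908.6/35.23 = 25.79 mg/L.
Initial deficit D₀ = C_s − DO₀ = 10.6 − 7.989 = 2.611 mg/L.
D(1.51) = [0.338×25.79/(1.47−0.338)](e^(−0.338×1.51) − e^(−1.47×1.51)) + 2.611 e^(−1.47×1.51)
= 7.701 × (0.6003 − 0.1086) + 2.611 × 0.1086 = 4.070 mg/L.
DO = 10.6 − 4.070 = 6.530 mg/L.

DO ≈ 6.53 mg/L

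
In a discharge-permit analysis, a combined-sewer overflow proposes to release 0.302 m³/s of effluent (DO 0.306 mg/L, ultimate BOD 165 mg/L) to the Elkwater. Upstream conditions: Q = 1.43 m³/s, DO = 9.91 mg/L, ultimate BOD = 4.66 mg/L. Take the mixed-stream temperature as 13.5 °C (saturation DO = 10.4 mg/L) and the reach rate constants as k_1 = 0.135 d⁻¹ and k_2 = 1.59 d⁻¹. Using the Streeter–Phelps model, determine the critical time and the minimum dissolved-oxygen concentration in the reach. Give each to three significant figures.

t_c ≈ 0.832 d; minimum DO ≈ 7.92 mg/L

Mixed DO = (1.43×9.91 + 0.302×0.306)/(1.43+0.302) = 14.26/1.732 = 8.235 mg/L.
Mixed L₀ = (1.43×4.66 + 0.302×165)/(1.732) = 56.49/1.732 = 32.62 mg/L.
Initial deficit D₀ = C_s − DO₀ = 10.4 − 8.235 = 2.165 mg/L.
t_c = (1/1.455) ln[(1.59/0.135)(1 − 2.165×1.455/(0.135×32.62))] = 0.6873 × ln(3.354) = 0.8317 d.
D_c = (0.135/1.59) × 32.62 × e^(−0.135×0.8317) = 0.08491 × 32.62 × 0.8938 = 2.475 mg/L.
Minimum DO = 10.4 − 2.475 = 7.925 mg/L.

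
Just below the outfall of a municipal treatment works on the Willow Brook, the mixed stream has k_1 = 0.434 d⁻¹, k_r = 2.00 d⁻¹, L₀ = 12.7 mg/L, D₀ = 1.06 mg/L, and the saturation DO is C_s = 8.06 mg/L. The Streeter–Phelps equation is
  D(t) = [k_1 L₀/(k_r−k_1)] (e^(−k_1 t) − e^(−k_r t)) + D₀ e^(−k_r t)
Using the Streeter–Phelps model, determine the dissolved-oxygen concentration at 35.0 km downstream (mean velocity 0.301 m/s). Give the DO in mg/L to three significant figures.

Travel time t = x/v = 35.0 km / (0.301 m/s) = 35000 m / 0.301 m/s = 116300 s = 1.346 d.
k_1 L₀/(k_r−k_1) = 0.434×12.7/(2.00−0.434) = 5.512/1.566 = 3.520 mg/L.
e^(−k_1 t) = e^(−0.434×1.346) = 0.5576; e^(−k_r t) = e^(−2.00×1.346) = 0.06777.
D = 3.520 × (0.5576 − 0.06777) + 1.06 × 0.06777 = 1.724 + 0.07184 = 1.796 mg/L.
DO = C_s − D = 8.06 − 1.796 = 6.264 mg/L.

DO ≈ 6.26 mg/L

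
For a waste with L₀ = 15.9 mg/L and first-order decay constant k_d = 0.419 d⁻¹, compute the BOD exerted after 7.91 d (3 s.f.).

y_t = L₀(1 − e^(−k_d t)) = 15.9 × (1 − e^(−0.419×7.91))
= 15.9 × (1 − 0.03636) = 15.9 × 0.9636 = 15.32 mg/L.

y ≈ 15.3 mg/L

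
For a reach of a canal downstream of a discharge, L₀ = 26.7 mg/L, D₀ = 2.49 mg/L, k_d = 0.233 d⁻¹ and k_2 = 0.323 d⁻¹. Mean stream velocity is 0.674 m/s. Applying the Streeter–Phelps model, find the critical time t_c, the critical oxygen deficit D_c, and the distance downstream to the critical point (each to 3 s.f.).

t_c ≈ 3.22 d; D_c ≈ 9.09 mg/L; x_c ≈ 188 km

At the critical point dD/dt = 0, so k_d L₀ e^(−k_d t) = k_2 D. Substituting D(t) from the Streeter–Phelps equation and solving for t gives
t_c = ln[(k_2/k_d)(1 − D₀(k_2−k_d)/(k_d L₀))] / (k_2−k_d).
Here k_2−k_d = 0.09000 d⁻¹ and 1 − D₀(k_2−k_d)/(k_d L₀) = 1 − 2.49×0.09000/(0.233×26.7) = 0.9640, so
t_c = ln(1.386 × 0.9640) / 0.09000 = 0.2899 / 0.09000 = 3.221 d.
L(t_c) = L₀ e^(−k_d t_c) = 26.7 × 0.4721 = 12.60 mg/L, and at the critical point k_2 D_c = k_d L, so D_c = (0.233/0.323) × 12.60 = 9.093 mg/L.
x_c = v t_c = 0.674 m/s × 3.221 d × 86400 s/d = 187600 m ≈ 188 km.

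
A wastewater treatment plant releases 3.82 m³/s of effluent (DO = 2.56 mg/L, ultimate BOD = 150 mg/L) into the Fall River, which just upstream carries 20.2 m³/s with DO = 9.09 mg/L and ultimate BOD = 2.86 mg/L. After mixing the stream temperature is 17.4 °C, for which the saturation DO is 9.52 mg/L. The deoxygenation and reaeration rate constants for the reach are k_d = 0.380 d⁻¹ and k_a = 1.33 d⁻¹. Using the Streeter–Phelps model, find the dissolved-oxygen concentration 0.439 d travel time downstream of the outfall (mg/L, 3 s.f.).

Mixed DO = (20.2×9.09 + 3.82×2.56)/(20.2+3.82) = 193.4/24.02 = 8.052 mg/L.
Mixed L₀ = (20.2×2.86 + 3.82×150)/(24.02) = 630.8/24.02 = 26.26 mg/L.
Initial deficit D₀ = C_s − DO₀ = 9.52 − 8.052 = 1.468 mg/L.
D(0.439) = [0.380×26.26/(1.33−0.380)](e^(−0.380×0.439) − e^(−1.33×0.439)) + 1.468 e^(−1.33×0.439)
= 10.50 × (0.8464 − 0.5577) + 1.468 × 0.5577 = 3.851 mg/L.
DO = 9.52 − 3.851 = 5.669 mg/L.

DO ≈ 5.67 mg/L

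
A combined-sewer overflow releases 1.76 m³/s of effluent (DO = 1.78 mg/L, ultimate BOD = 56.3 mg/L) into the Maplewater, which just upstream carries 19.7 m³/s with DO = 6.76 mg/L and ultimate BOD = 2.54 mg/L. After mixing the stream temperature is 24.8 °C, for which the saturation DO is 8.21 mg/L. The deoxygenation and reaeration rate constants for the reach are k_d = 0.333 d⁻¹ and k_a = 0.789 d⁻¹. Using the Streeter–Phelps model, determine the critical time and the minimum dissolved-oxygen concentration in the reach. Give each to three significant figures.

t_c ≈ 0.892 d; minimum DO ≈ 6.03 mg/L

Mixed DO = (19.7×6.76 + 1.76×1.78)/(19.7+1.76) = 136.3/21.46 = 6.352 mg/L.
Mixed L₀ = (19.7×2.54 + 1.76×56.3)/(21.46) = 149.1/21.46 = 6.949 mg/L.
Initial deficit D₀ = C_s − DO₀ = 8.21 − 6.352 = 1.858 mg/L.
t_c = (1/0.4560) ln[(0.789/0.333)(1 − 1.858×0.4560/(0.333×6.949))] = 2.193 × ln(1.502) = 0.8916 d.
D_c = (0.333/0.789) × 6.949 × e^(−0.333×0.8916) = 0.4221 × 6.949 × 0.7431 = 2.179 mg/L.
Minimum DO = 8.21 − 2.179 = 6.031 mg/L.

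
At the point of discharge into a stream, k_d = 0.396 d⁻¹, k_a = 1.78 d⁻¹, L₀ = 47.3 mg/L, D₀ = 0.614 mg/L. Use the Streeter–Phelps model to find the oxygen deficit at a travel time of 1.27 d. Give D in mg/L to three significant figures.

k_d L₀/(k_a−k_d) = 0.396×47.3/(1.78−0.396) = 18.73/1.384 = 13.53 mg/L.
e^(−k_d t) = e^(−0.396×1.270) = 0.6048; e^(−k_a t) = e^(−1.78×1.270) = 0.1043.
D = 13.53 × (0.6048 − 0.1043) + 0.614 × 0.1043 = 6.773 + 0.06403 = 6.837 mg/L.

D ≈ 6.84 mg/L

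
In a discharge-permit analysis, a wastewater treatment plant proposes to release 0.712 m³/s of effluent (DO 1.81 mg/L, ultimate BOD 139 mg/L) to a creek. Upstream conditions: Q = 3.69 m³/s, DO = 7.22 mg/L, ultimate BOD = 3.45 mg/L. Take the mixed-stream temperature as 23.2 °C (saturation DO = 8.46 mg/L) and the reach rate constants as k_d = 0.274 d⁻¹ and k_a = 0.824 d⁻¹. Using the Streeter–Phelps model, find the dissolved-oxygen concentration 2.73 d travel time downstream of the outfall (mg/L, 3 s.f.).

DO ≈ 3.59 mg/L

Mixed DO = (3.69×7.22 + 0.712×1.81)/(3.69+0.712) = 27.93/4.402 = 6.345 mg/L.
Mixed L₀ = (3.69×3.45 + 0.712×139)/(4.402) = 111.7/4.402 = 25.37 mg/L.
Initial deficit D₀ = C_s − DO₀ = 8.46 − 6.345 = 2.115 mg/L.
D(2.73) = [0.274×25.37/(0.824−0.274)](e^(−0.274×2.73) − e^(−0.824×2.73)) + 2.115 e^(−0.824×2.73)
= 12.64 × (0.4733 − 0.1054) + 2.115 × 0.1054 = 4.873 mg/L.
DO = 8.46 − 4.873 = 3.587 mg/L.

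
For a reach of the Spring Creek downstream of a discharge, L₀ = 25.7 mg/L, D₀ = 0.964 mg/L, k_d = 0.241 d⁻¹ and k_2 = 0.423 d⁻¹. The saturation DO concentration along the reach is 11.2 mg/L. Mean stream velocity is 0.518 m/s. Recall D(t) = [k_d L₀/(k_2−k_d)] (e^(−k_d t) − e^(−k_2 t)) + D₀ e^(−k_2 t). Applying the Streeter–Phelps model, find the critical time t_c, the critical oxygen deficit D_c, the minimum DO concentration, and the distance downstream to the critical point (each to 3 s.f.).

With k_2/k_d = 1.755 and 1 − D₀(k_2−k_d)/(k_d L₀) = 0.9717,
t_c = ln(1.755 × 0.9717) / (0.423 − 0.241) = ln(1.705) / 0.1820 = 0.5338/0.1820 = 2.933 d.
L(t_c) = L₀ e^(−k_d t_c) = 25.7 × 0.4932 = 12.67 mg/L, and at the critical point k_2 D_c = k_d L, so D_c = (0.241/0.423) × 12.67 = 7.221 mg/L.
Minimum DO = C_s − D_c = 11.2 − 7.221 = 3.979 mg/L.
x_c = v t_c = 0.518 m/s × 2.933 d × 86400 s/d = 131300 m ≈ 131 km.

t_c ≈ 2.93 d; D_c ≈ 7.22 mg/L; min DO ≈ 3.98 mg/L; x_c ≈ 131 km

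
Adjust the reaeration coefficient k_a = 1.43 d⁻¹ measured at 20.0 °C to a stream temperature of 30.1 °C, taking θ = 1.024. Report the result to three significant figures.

k_a ≈ 1.82 d⁻¹

k_a(T₂) = k_a(T₁) · θ^(T₂−T₁) = 1.43 × 1.024^(30.1−20.0)
= 1.43 × 1.024^10.1 = 1.43 × 1.271 = 1.817 d⁻¹.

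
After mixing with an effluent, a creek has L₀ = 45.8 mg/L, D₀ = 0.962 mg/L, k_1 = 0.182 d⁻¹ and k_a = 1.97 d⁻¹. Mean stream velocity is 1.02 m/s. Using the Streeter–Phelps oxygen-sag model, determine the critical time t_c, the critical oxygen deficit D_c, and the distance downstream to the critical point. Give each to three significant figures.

t_c = [1/(k_a−k_1)] ln[(k_a/k_1)(1 − D₀(k_a−k_1)/(k_1 L₀))]
= [1/(1.97−0.182)] ln[(1.97/0.182)(1 − 0.962×1.788/(0.182×45.8))]
= (1/1.788) ln[10.82 × 0.7936] = 0.5593 × ln(8.591) = 0.5593 × 2.151 = 1.203 d.
L(t_c) = L₀ e^(−k_1 t_c) = 45.8 × 0.8034 = 36.80 mg/L, and at the critical point k_a D_c = k_1 L, so D_c = (0.182/1.97) × 36.80 = 3.399 mg/L.
x_c = v t_c = 1.02 m/s × 1.203 d × 86400 s/d = 106000 m ≈ 106 km.

t_c ≈ 1.20 d; D_c ≈ 3.40 mg/L; x_c ≈ 106 km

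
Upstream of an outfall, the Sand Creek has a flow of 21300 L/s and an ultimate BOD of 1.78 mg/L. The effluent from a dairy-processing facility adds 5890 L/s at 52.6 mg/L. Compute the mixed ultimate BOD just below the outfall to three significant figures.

12.8 mg/L

Flow-weighted mixing: C = (Q_r C_r + Q_w C_w)/(Q_r + Q_w)
= (21300×1.78 + 5890×52.6)/(21300 + 5890) = 347700/27190 = 12.79 mg/L.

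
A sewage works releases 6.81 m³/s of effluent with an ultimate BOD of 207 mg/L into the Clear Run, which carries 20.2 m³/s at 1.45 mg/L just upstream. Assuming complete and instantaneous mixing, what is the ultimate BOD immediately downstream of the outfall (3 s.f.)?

Flow-weighted mixing: C = (Q_r C_r + Q_w C_w)/(Q_r + Q_w)
= (20.2×1.45 + 6.81×207)/(20.2 + 6.81) = 1439/27.01 = 53.28 mg/L.

53.3 mg/L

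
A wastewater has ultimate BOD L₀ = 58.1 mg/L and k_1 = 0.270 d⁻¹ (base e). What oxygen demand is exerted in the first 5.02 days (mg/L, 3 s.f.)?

y ≈ 43.1 mg/L

y_t = L₀(1 − e^(−k_1 t)) = 58.1 × (1 − e^(−0.270×5.02))
= 58.1 × (1 − 0.2578) = 58.1 × 0.7422 = 43.12 mg/L.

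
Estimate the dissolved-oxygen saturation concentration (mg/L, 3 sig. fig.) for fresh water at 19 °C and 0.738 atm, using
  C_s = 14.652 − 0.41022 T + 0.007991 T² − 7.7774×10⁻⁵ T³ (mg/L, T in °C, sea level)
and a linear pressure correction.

C_s ≈ 6.80 mg/L

At sea level: C_s = 14.652 − 0.41022×19 + 0.007991×19² − 7.7774×10⁻⁵×19³ = 9.209 mg/L.
Pressure correction: C_s' = 9.209 × 0.738 = 6.796 mg/L.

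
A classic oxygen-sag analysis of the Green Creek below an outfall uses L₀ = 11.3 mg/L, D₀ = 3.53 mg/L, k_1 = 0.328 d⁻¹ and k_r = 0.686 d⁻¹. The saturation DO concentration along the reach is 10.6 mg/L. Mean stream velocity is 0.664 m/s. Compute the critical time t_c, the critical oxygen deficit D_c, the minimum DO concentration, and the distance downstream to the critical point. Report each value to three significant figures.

t_c ≈ 0.896 d; D_c ≈ 4.03 mg/L; min DO ≈ 6.57 mg/L; x_c ≈ 51.4 km

At the critical point dD/dt = 0, so k_1 L₀ e^(−k_1 t) = k_r D. Substituting D(t) from the Streeter–Phelps equation and solving for t gives
t_c = ln[(k_r/k_1)(1 − D₀(k_r−k_1)/(k_1 L₀))] / (k_r−k_1).
Here k_r−k_1 = 0.3580 d⁻¹ and 1 − D₀(k_r−k_1)/(k_1 L₀) = 1 − 3.53×0.3580/(0.328×11.3) = 0.6590, so
t_c = ln(2.091 × 0.6590) / 0.3580 = 0.3209 / 0.3580 = 0.8963 d.
L(t_c) = L₀ e^(−k_1 t_c) = 11.3 × 0.7453 = 8.422 mg/L, and at the critical point k_r D_c = k_1 L, so D_c = (0.328/0.686) × 8.422 = 4.027 mg/L.
Minimum DO = C_s − D_c = 10.6 − 4.027 = 6.573 mg/L.
x_c = v t_c = 0.664 m/s × 0.8963 d × 86400 s/d = 51420 m ≈ 51.4 km.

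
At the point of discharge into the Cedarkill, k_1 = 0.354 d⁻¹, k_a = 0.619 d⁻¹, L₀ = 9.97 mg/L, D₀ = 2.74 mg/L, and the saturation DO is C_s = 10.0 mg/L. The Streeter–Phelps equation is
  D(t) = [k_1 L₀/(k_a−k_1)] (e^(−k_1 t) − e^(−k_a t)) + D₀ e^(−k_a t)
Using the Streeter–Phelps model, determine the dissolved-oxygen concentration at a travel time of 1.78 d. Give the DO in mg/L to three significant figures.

DO ≈ 6.42 mg/L

k_1 L₀/(k_a−k_1) = 0.354×9.97/(0.619−0.354) = 3.529/0.2650 = 13.32 mg/L.
e^(−k_1 t) = e^(−0.354×1.780) = 0.5325; e^(−k_a t) = e^(−0.619×1.780) = 0.3323.
D = 13.32 × (0.5325 − 0.3323) + 2.74 × 0.3323 = 2.667 + 0.9104 = 3.578 mg/L.
DO = C_s − D = 10.0 − 3.578 = 6.422 mg/L.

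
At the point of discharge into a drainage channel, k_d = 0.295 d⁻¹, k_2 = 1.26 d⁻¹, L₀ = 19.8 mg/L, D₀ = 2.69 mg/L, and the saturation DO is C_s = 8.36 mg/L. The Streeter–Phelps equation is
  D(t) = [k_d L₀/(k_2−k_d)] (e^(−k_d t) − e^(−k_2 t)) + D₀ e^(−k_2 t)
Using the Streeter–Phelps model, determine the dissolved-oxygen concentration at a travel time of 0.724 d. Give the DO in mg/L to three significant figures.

k_d L₀/(k_2−k_d) = 0.295×19.8/(1.26−0.295) = 5.841/0.9650 = 6.053 mg/L.
e^(−k_d t) = e^(−0.295×0.7240) = 0.8077; e^(−k_2 t) = e^(−1.26×0.7240) = 0.4016.
D = 6.053 × (0.8077 − 0.4016) + 2.69 × 0.4016 = 2.458 + 1.080 = 3.538 mg/L.
DO = C_s − D = 8.36 − 3.538 = 4.822 mg/L.

DO ≈ 4.82 mg/L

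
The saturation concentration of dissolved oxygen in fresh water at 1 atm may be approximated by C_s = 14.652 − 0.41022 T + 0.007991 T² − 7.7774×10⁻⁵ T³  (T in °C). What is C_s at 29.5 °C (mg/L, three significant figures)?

C_s = 14.652 − 0.41022×29.5 + 0.007991×29.5² − 7.7774×10⁻⁵×29.5³ = 7.508 mg/L.

C_s ≈ 7.51 mg/L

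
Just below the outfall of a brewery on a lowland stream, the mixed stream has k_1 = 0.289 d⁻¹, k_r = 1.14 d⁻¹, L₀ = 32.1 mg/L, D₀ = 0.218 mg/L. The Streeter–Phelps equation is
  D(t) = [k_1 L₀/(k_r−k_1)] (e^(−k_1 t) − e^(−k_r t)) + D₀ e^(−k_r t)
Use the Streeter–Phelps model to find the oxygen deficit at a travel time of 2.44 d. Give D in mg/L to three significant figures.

D ≈ 4.72 mg/L

k_1 L₀/(k_r−k_1) = 0.289×32.1/(1.14−0.289) = 9.277/0.8510 = 10.90 mg/L.
e^(−k_1 t) = e^(−0.289×2.440) = 0.4940; e^(−k_r t) = e^(−1.14×2.440) = 0.06194.
D = 10.90 × (0.4940 − 0.06194) + 0.218 × 0.06194 = 4.710 + 0.01350 = 4.724 mg/L.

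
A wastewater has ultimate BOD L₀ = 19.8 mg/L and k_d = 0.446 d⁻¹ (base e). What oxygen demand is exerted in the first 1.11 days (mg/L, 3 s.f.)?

y_t = L₀(1 − e^(−k_d t)) = 19.8 × (1 − e^(−0.446×1.11))
= 19.8 × (1 − 0.6095) = 19.8 × 0.3905 = 7.731 mg/L.

y ≈ 7.73 mg/L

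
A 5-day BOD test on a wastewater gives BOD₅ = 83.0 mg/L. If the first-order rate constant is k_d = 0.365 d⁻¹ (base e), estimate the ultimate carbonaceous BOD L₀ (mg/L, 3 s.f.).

L₀ ≈ 99.0 mg/L

BOD₅ = L₀(1 − e^(−5k_d)) ⇒ L₀ = BOD₅ / (1 − e^(−5×0.365))
= 83.0 / (1 − 0.1612) = 83.0 / 0.8388 = 98.95 mg/L.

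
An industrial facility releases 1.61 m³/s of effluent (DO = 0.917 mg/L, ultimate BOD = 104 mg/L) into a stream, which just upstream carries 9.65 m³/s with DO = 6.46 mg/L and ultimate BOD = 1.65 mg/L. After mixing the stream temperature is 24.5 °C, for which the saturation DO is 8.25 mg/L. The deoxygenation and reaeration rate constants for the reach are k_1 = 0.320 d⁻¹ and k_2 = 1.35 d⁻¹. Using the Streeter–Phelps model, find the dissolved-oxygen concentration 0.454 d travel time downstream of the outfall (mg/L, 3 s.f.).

Mixed DO = (9.65×6.46 + 1.61×0.917)/(9.65+1.61) = 63.82/11.26 = 5.667 mg/L.
Mixed L₀ = (9.65×1.65 + 1.61×104)/(11.26) = 183.4/11.26 = 16.28 mg/L.
Initial deficit D₀ = C_s − DO₀ = 8.25 − 5.667 = 2.583 mg/L.
D(0.454) = [0.320×16.28/(1.35−0.320)](e^(−0.320×0.454) − e^(−1.35×0.454)) + 2.583 e^(−1.35×0.454)
= 5.059 × (0.8648 − 0.5418) + 2.583 × 0.5418 = 3.033 mg/L.
DO = 8.25 − 3.033 = 5.217 mg/L.

DO ≈ 5.22 mg/L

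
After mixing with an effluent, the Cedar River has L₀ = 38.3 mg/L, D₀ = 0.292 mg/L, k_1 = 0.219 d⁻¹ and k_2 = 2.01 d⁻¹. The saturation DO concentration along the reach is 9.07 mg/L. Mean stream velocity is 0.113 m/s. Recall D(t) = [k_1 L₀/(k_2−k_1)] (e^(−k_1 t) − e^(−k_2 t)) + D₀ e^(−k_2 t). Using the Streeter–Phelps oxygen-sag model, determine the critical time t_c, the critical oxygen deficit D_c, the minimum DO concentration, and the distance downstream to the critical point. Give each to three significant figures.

At the critical point dD/dt = 0, so k_1 L₀ e^(−k_1 t) = k_2 D. Substituting D(t) from the Streeter–Phelps equation and solving for t gives
t_c = ln[(k_2/k_1)(1 − D₀(k_2−k_1)/(k_1 L₀))] / (k_2−k_1).
Here k_2−k_1 = 1.791 d⁻¹ and 1 − D₀(k_2−k_1)/(k_1 L₀) = 1 − 0.292×1.791/(0.219×38.3) = 0.9377, so
t_c = ln(9.178 × 0.9377) / 1.791 = 2.152 / 1.791 = 1.202 d.
D_c = (k_1/k_2) L₀ e^(−k_1 t_c) = (0.219/2.01) × 38.3 × e^(−0.219×1.202) = 0.1090 × 38.3 × 0.7686 = 3.207 mg/L.
Minimum DO = C_s − D_c = 9.07 − 3.207 = 5.863 mg/L.
x_c = v t_c = 0.113 m/s × 1.202 d × 86400 s/d = 11730 m ≈ 11.7 km.

t_c ≈ 1.20 d; D_c ≈ 3.21 mg/L; min DO ≈ 5.86 mg/L; x_c ≈ 11.7 km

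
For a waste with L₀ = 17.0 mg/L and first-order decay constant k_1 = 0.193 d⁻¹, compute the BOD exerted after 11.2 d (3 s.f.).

y_t = L₀(1 − e^(−k_1 t)) = 17.0 × (1 − e^(−0.193×11.2))
= 17.0 × (1 − 0.1151) = 17.0 × 0.8849 = 15.04 mg/L.

y ≈ 15.0 mg/L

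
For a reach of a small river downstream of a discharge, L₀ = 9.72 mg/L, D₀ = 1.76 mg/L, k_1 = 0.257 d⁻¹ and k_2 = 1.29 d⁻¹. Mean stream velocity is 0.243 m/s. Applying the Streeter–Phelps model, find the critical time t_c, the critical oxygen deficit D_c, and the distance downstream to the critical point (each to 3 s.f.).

With k_2/k_1 = 5.019 and 1 − D₀(k_2−k_1)/(k_1 L₀) = 0.2722,
t_c = ln(5.019 × 0.2722) / (1.29 − 0.257) = ln(1.366) / 1.033 = 0.3121/1.033 = 0.3021 d.
L(t_c) = L₀ e^(−k_1 t_c) = 9.72 × 0.9253 = 8.994 mg/L, and at the critical point k_2 D_c = k_1 L, so D_c = (0.257/1.29) × 8.994 = 1.792 mg/L.
x_c = v t_c = 0.243 m/s × 0.3021 d × 86400 s/d = 6343 m ≈ 6.34 km.

t_c ≈ 0.302 d; D_c ≈ 1.79 mg/L; x_c ≈ 6.34 km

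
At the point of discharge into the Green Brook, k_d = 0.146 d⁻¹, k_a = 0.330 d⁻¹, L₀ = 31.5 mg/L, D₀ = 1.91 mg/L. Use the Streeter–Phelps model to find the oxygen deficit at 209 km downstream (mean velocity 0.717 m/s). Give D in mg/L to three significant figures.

D ≈ 7.69 mg/L

Travel time t = x/v = 209 km / (0.717 m/s) = 209000 m / 0.717 m/s = 291500 s = 3.374 d.
k_d L₀/(k_a−k_d) = 0.146×31.5/(0.330−0.146) = 4.599/0.1840 = 24.99 mg/L.
e^(−k_d t) = e^(−0.146×3.374) = 0.6111; e^(−k_a t) = e^(−0.330×3.374) = 0.3285.
D = 24.99 × (0.6111 − 0.3285) + 1.91 × 0.3285 = 7.063 + 0.6274 = 7.691 mg/L.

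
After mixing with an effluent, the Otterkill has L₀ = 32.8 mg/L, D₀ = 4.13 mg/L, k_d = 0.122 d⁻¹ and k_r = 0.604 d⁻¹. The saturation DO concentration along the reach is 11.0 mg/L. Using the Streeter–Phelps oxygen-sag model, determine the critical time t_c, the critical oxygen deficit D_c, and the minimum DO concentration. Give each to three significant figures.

t_c = [1/(k_r−k_d)] ln[(k_r/k_d)(1 − D₀(k_r−k_d)/(k_d L₀))]
= [1/(0.604−0.122)] ln[(0.604/0.122)(1 − 4.13×0.4820/(0.122×32.8))]
= (1/0.4820) ln[4.951 × 0.5025] = 2.075 × ln(2.488) = 2.075 × 0.9115 = 1.891 d.
L(t_c) = L₀ e^(−k_d t_c) = 32.8 × 0.7940 = 26.04 mg/L, and at the critical point k_r D_c = k_d L, so D_c = (0.122/0.604) × 26.04 = 5.260 mg/L.
Minimum DO = C_s − D_c = 11.0 − 5.260 = 5.740 mg/L.

t_c ≈ 1.89 d; D_c ≈ 5.26 mg/L; min DO ≈ 5.74 mg/L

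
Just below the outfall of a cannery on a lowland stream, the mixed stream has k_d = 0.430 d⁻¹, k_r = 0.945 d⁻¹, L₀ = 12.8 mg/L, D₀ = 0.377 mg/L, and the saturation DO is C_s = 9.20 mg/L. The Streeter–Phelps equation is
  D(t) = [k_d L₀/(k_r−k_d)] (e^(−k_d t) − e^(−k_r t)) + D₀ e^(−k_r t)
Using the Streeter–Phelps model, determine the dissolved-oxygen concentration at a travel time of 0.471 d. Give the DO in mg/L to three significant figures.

DO ≈ 7.08 mg/L

k_d L₀/(k_r−k_d) = 0.430×12.8/(0.945−0.430) = 5.504/0.5150 = 10.69 mg/L.
e^(−k_d t) = e^(−0.430×0.4710) = 0.8167; e^(−k_r t) = e^(−0.945×0.4710) = 0.6408.
D = 10.69 × (0.8167 − 0.6408) + 0.377 × 0.6408 = 1.880 + 0.2416 = 2.121 mg/L.
DO = C_s − D = 9.20 − 2.121 = 7.079 mg/L.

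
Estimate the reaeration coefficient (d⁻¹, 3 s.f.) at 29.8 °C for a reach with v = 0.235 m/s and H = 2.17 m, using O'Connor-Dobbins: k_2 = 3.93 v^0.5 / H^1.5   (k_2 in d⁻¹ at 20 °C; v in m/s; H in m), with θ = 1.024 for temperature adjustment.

k_2(20) = 3.93 × 0.235^0.5 / 2.17^1.5 = 3.93 × 0.4848 / 3.197 = 0.5960 d⁻¹.
k_2(29.8) = 0.5960 × 1.024^(29.8−20) = 0.5960 × 1.262 = 0.7519 d⁻¹.

k_2 ≈ 0.752 d⁻¹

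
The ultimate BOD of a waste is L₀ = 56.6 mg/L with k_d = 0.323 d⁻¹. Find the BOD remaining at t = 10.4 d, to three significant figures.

L_t = L₀ e^(−k_d t) = 56.6 × e^(−0.323×10.4) = 56.6 × 0.03476 = 1.968 mg/L.

L ≈ 1.97 mg/L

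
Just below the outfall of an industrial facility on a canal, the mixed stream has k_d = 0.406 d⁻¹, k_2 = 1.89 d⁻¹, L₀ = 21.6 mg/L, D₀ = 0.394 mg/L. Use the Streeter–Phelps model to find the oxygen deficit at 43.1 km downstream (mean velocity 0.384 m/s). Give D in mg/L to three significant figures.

D ≈ 3.01 mg/L

Travel time t = x/v = 43.1 km / (0.384 m/s) = 43100 m / 0.384 m/s = 112200 s = 1.299 d.
k_d L₀/(k_2−k_d) = 0.406×21.6/(1.89−0.406) = 8.770/1.484 = 5.909 mg/L.
e^(−k_d t) = e^(−0.406×1.299) = 0.5901; e^(−k_2 t) = e^(−1.89×1.299) = 0.08584.
D = 5.909 × (0.5901 − 0.08584) + 0.394 × 0.08584 = 2.980 + 0.03382 = 3.014 mg/L.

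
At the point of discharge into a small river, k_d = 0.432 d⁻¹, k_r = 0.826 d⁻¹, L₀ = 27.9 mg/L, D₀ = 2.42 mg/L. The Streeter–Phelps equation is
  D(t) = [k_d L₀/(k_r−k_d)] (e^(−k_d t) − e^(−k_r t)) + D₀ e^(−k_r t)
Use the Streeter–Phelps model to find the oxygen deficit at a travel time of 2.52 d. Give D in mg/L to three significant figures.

k_d L₀/(k_r−k_d) = 0.432×27.9/(0.826−0.432) = 12.05/0.3940 = 30.59 mg/L.
e^(−k_d t) = e^(−0.432×2.520) = 0.3367; e^(−k_r t) = e^(−0.826×2.520) = 0.1247.
D = 30.59 × (0.3367 − 0.1247) + 2.42 × 0.1247 = 6.483 + 0.3019 = 6.785 mg/L.

D ≈ 6.79 mg/L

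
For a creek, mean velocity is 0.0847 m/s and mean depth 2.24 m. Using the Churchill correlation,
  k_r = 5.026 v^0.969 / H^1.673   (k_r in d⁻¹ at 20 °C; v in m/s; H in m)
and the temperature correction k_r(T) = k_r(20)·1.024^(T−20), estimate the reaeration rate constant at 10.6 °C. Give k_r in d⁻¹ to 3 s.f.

k_r ≈ 0.0954 d⁻¹

k_r(20) = 5.026 × 0.0847^0.969 / 2.24^1.673 = 5.026 × 0.09144 / 3.854 = 0.1192 d⁻¹.
k_r(10.6) = 0.1192 × 1.024^(10.6−20) = 0.1192 × 0.8002 = 0.09540 d⁻¹.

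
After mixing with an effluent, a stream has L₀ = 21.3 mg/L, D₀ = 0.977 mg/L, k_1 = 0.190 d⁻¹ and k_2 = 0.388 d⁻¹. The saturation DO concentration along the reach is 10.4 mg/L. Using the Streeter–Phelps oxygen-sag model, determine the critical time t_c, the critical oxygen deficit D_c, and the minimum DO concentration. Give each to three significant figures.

t_c = [1/(k_2−k_1)] ln[(k_2/k_1)(1 − D₀(k_2−k_1)/(k_1 L₀))]
= [1/(0.388−0.190)] ln[(0.388/0.190)(1 − 0.977×0.1980/(0.190×21.3))]
= (1/0.1980) ln[2.042 × 0.9522] = 5.051 × ln(1.944) = 5.051 × 0.6650 = 3.359 d.
L(t_c) = L₀ e^(−k_1 t_c) = 21.3 × 0.5283 = 11.25 mg/L, and at the critical point k_2 D_c = k_1 L, so D_c = (0.190/0.388) × 11.25 = 5.510 mg/L.
Minimum DO = C_s − D_c = 10.4 − 5.510 = 4.890 mg/L.

t_c ≈ 3.36 d; D_c ≈ 5.51 mg/L; min DO ≈ 4.89 mg/L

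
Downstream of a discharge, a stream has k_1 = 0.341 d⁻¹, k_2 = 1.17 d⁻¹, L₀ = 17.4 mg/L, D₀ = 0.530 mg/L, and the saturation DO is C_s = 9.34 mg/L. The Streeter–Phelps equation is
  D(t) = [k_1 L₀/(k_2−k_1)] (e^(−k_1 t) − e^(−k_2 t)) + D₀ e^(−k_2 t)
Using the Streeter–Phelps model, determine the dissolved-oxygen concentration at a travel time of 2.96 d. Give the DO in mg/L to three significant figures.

k_1 L₀/(k_2−k_1) = 0.341×17.4/(1.17−0.341) = 5.933/0.8290 = 7.157 mg/L.
e^(−k_1 t) = e^(−0.341×2.960) = 0.3645; e^(−k_2 t) = e^(−1.17×2.960) = 0.03133.
D = 7.157 × (0.3645 − 0.03133) + 0.530 × 0.03133 = 2.384 + 0.01660 = 2.401 mg/L.
DO = C_s − D = 9.34 − 2.401 = 6.939 mg/L.

DO ≈ 6.94 mg/L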